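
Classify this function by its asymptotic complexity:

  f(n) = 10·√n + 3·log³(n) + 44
O(√n)

The dominant term in 10·√n + 3·log³(n) + 44 is 10·√n, which is Θ(√n).
Lower-order terms (3·log³(n), 44) are asymptotically negligible.
Constants are absorbed, so the tightest bound is O(√n).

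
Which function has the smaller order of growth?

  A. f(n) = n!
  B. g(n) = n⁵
B

f(n) = n! is O(n!), while g(n) = n⁵ is O(n⁵).
Since O(n⁵) grows slower than O(n!), g(n) is dominated.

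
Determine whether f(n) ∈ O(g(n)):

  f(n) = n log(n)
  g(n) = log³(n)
False

f(n) = n log(n) is O(n log n), and g(n) = log³(n) is O(log³ n).
Since O(n log n) grows faster than O(log³ n), f(n) = O(g(n)) is false.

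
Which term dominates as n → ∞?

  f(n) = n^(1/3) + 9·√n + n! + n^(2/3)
n!

Looking at each term:
  - n^(1/3) is O(n^(1/3))
  - 9·√n is O(√n)
  - n! is O(n!)
  - n^(2/3) is O(n^(2/3))

The term n! (O(n!)) grows fastest and dominates all others.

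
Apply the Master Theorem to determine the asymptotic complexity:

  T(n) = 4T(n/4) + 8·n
Θ(n log n)

Master Theorem: a = 4, b = 4, f(n) = 8·n.
Compute the critical exponent d = log₄(4) = 1.
Compare f(n) = Θ(n) against n^d:
  k = 1 = d, so f(n) = Θ(n^d) — Case 2.
  Work is balanced across levels: T(n) = Θ(n^d log n) = Θ(n log n).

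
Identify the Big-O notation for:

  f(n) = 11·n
O(n)

The dominant term in 11·n is 11·n, which is Θ(n).
Constants are absorbed, so the tightest bound is O(n).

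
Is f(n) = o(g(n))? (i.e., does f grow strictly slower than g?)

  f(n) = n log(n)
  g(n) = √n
False

f(n) = n log(n) is O(n log n), and g(n) = √n is O(√n).
Since O(n log n) grows faster than or equal to O(√n), f(n) = o(g(n)) is false.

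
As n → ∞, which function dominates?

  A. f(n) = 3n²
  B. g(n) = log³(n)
A

f(n) = 3n² is O(n²), while g(n) = log³(n) is O(log³ n).
Since O(n²) grows faster than O(log³ n), f(n) dominates.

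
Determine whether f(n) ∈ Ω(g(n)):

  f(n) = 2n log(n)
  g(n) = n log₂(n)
True

f(n) = 2n log(n) and g(n) = n log₂(n) are both O(n log n).
Big-Ω permits equal growth rates (f ≥ c·g for some c > 0), so f(n) = Ω(g(n)) is true.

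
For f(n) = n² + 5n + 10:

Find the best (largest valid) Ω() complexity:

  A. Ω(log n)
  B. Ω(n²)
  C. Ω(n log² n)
B

f(n) = n² + 5n + 10 is Ω(n²).
All listed options are valid Big-Ω bounds (lower bounds),
but Ω(n²) is the tightest (largest valid bound).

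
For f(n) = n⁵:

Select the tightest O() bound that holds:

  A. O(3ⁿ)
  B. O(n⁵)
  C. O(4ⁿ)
B

f(n) = n⁵ is O(n⁵).
All listed options are valid Big-O bounds (upper bounds),
but O(n⁵) is the tightest (smallest valid bound).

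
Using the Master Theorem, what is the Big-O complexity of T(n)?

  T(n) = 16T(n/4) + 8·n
Θ(n²)

Master Theorem: a = 16, b = 4, f(n) = 8·n.
Compute the critical exponent d = log₄(16) = 2.
Compare f(n) = Θ(n) against n^d:
  k = 1 < d = 2, so f(n) = O(n^(d-ε)) — Case 1.
  The recursion cost dominates: T(n) = Θ(n^d) = Θ(n²).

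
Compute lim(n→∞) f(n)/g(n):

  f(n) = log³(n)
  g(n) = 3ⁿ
0

Since log³(n) (O(log³ n)) grows slower than 3ⁿ (O(3ⁿ)),
the ratio f(n)/g(n) → 0 as n → ∞.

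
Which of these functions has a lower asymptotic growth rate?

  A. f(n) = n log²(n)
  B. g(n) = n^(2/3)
B

f(n) = n log²(n) is O(n log² n), while g(n) = n^(2/3) is O(n^(2/3)).
Since O(n^(2/3)) grows slower than O(n log² n), g(n) is dominated.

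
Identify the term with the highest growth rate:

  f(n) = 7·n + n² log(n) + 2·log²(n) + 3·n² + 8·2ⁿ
8·2ⁿ

Looking at each term:
  - 7·n is O(n)
  - n² log(n) is O(n² log n)
  - 2·log²(n) is O(log² n)
  - 3·n² is O(n²)
  - 8·2ⁿ is O(2ⁿ)

The term 8·2ⁿ (O(2ⁿ)) grows fastest and dominates all others.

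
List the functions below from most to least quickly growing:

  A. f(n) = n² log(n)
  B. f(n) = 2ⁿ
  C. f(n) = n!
C > B > A

Comparing growth rates:
C = n! is O(n!)
B = 2ⁿ is O(2ⁿ)
A = n² log(n) is O(n² log n)

Therefore, the order from fastest to slowest is: C > B > A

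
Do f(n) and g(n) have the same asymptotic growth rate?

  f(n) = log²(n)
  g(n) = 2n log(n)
False

f(n) = log²(n) is O(log² n), and g(n) = 2n log(n) is O(n log n).
Since they have different growth rates, f(n) = Θ(g(n)) is false.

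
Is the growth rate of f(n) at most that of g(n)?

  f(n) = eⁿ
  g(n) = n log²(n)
False

f(n) = eⁿ is O(eⁿ), and g(n) = n log²(n) is O(n log² n).
Since O(eⁿ) grows faster than O(n log² n), f(n) = O(g(n)) is false.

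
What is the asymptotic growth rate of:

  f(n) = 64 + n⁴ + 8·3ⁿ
Θ(3ⁿ)

Order the terms by growth rate: 64 ≺ n⁴ ≺ 8·3ⁿ.
The fastest-growing term 8·3ⁿ dominates as n → ∞; dropping its constant factor gives Θ(3ⁿ).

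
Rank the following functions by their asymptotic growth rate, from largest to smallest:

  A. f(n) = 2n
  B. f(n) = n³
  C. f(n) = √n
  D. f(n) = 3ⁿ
D > B > A > C

Comparing growth rates:
D = 3ⁿ is O(3ⁿ)
B = n³ is O(n³)
A = 2n is O(n)
C = √n is O(√n)

Therefore, the order from fastest to slowest is: D > B > A > C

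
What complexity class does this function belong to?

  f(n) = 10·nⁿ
O(nⁿ)

The dominant term in 10·nⁿ is 10·nⁿ, which is Θ(nⁿ).
Constants are absorbed, so the tightest bound is O(nⁿ).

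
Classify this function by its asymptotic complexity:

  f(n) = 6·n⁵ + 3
O(n⁵)

The dominant term in 6·n⁵ + 3 is 6·n⁵, which is Θ(n⁵).
Lower-order terms (3) are asymptotically negligible.
Constants are absorbed, so the tightest bound is O(n⁵).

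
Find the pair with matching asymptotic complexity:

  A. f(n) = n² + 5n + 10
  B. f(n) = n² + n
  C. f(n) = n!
A and B

Examining each function:
  A. n² + 5n + 10 is O(n²)
  B. n² + n is O(n²)
  C. n! is O(n!)

Functions A and B both have the same complexity class.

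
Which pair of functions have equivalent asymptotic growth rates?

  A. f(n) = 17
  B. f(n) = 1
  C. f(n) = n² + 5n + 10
A and B

Examining each function:
  A. 17 is O(1)
  B. 1 is O(1)
  C. n² + 5n + 10 is O(n²)

Functions A and B both have the same complexity class.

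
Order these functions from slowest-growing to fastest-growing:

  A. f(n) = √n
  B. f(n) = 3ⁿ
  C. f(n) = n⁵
A < C < B

Comparing growth rates:
A = √n is O(√n)
C = n⁵ is O(n⁵)
B = 3ⁿ is O(3ⁿ)

Therefore, the order from slowest to fastest is: A < C < B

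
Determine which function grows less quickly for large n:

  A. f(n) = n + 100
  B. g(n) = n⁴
A

f(n) = n + 100 is O(n), while g(n) = n⁴ is O(n⁴).
Since O(n) grows slower than O(n⁴), f(n) is dominated.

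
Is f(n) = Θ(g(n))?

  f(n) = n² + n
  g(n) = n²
True

f(n) = n² + n and g(n) = n² are both O(n²).
Since they have the same asymptotic growth rate, f(n) = Θ(g(n)) is true.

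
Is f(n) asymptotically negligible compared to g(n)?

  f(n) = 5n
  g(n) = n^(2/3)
False

f(n) = 5n is O(n), and g(n) = n^(2/3) is O(n^(2/3)).
Since O(n) grows faster than or equal to O(n^(2/3)), f(n) = o(g(n)) is false.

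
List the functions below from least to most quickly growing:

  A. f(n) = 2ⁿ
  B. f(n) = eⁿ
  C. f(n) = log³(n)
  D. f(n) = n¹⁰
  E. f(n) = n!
C < D < A < B < E

Comparing growth rates:
C = log³(n) is O(log³ n)
D = n¹⁰ is O(n¹⁰)
A = 2ⁿ is O(2ⁿ)
B = eⁿ is O(eⁿ)
E = n! is O(n!)

Therefore, the order from slowest to fastest is: C < D < A < B < E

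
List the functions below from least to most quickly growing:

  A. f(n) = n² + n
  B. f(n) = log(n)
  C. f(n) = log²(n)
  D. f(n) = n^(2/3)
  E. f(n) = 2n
B < C < D < E < A

Comparing growth rates:
B = log(n) is O(log n)
C = log²(n) is O(log² n)
D = n^(2/3) is O(n^(2/3))
E = 2n is O(n)
A = n² + n is O(n²)

Therefore, the order from slowest to fastest is: B < C < D < E < A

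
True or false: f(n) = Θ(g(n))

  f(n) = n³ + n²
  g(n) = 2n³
True

f(n) = n³ + n² and g(n) = 2n³ are both O(n³).
Since they have the same asymptotic growth rate, f(n) = Θ(g(n)) is true.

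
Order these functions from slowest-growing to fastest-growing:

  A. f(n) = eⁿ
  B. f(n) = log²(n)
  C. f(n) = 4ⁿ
B < A < C

Comparing growth rates:
B = log²(n) is O(log² n)
A = eⁿ is O(eⁿ)
C = 4ⁿ is O(4ⁿ)

Therefore, the order from slowest to fastest is: B < A < C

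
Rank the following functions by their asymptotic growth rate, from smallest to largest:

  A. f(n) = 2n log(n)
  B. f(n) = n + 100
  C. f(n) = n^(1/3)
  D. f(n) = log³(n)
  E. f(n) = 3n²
D < C < B < A < E

Comparing growth rates:
D = log³(n) is O(log³ n)
C = n^(1/3) is O(n^(1/3))
B = n + 100 is O(n)
A = 2n log(n) is O(n log n)
E = 3n² is O(n²)

Therefore, the order from slowest to fastest is: D < C < B < A < E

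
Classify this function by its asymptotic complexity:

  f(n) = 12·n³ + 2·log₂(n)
O(n³)

The dominant term in 12·n³ + 2·log₂(n) is 12·n³, which is Θ(n³).
Lower-order terms (2·log₂(n)) are asymptotically negligible.
Constants are absorbed, so the tightest bound is O(n³).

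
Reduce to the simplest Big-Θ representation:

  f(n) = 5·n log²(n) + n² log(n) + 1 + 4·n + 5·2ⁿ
Θ(2ⁿ)

Order the terms by growth rate: 1 ≺ 4·n ≺ 5·n log²(n) ≺ n² log(n) ≺ 5·2ⁿ.
The fastest-growing term 5·2ⁿ dominates as n → ∞; dropping its constant factor gives Θ(2ⁿ).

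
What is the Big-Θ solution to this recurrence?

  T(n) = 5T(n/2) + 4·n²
Θ(n^log₂(5))

Master Theorem: a = 5, b = 2, f(n) = 4·n².
Compute the critical exponent d = log₂(5) = 2.322.
Compare f(n) = Θ(n²) against n^d:
  k = 2 < d = 2.322, so f(n) = O(n^(d-ε)) — Case 1.
  The recursion cost dominates: T(n) = Θ(n^d) = Θ(n^log₂(5)).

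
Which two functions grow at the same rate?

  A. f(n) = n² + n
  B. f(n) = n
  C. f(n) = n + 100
B and C

Examining each function:
  A. n² + n is O(n²)
  B. n is O(n)
  C. n + 100 is O(n)

Functions B and C both have the same complexity class.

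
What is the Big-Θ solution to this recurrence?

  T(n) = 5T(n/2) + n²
Θ(n^log₂(5))

Master Theorem: a = 5, b = 2, f(n) = n².
Compute the critical exponent d = log₂(5) = 2.322.
Compare f(n) = Θ(n²) against n^d:
  k = 2 < d = 2.322, so f(n) = O(n^(d-ε)) — Case 1.
  The recursion cost dominates: T(n) = Θ(n^d) = Θ(n^log₂(5)).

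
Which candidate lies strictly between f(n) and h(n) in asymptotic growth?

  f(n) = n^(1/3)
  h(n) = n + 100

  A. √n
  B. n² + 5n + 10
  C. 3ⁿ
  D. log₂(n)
A

We need g(n) with n^(1/3) = o(g(n)) and g(n) = o(n + 100), i.e. O(n^(1/3)) ≺ g ≺ O(n).
Check each option:
  A. √n — O(√n) is strictly between O(n^(1/3)) and O(n) ✓
  B. n² + 5n + 10 — O(n²) does not grow strictly slower than h(n)
  C. 3ⁿ — O(3ⁿ) does not grow strictly slower than h(n)
  D. log₂(n) — O(log n) does not grow strictly faster than f(n)

Only option A (√n) lies strictly between.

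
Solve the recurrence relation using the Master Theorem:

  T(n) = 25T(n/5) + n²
Θ(n² log n)

Master Theorem: a = 25, b = 5, f(n) = n².
Compute the critical exponent d = log₅(25) = 2.
Compare f(n) = Θ(n²) against n^d:
  k = 2 = d, so f(n) = Θ(n^d) — Case 2.
  Work is balanced across levels: T(n) = Θ(n^d log n) = Θ(n² log n).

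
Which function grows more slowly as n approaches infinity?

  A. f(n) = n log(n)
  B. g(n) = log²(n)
B

f(n) = n log(n) is O(n log n), while g(n) = log²(n) is O(log² n).
Since O(log² n) grows slower than O(n log n), g(n) is dominated.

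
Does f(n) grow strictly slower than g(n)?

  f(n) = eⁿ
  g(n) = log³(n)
False

f(n) = eⁿ is O(eⁿ), and g(n) = log³(n) is O(log³ n).
Since O(eⁿ) grows faster than or equal to O(log³ n), f(n) = o(g(n)) is false.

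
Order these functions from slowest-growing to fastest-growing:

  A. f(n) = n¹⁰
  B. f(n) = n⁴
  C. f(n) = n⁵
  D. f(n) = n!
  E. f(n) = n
E < B < C < A < D

Comparing growth rates:
E = n is O(n)
B = n⁴ is O(n⁴)
C = n⁵ is O(n⁵)
A = n¹⁰ is O(n¹⁰)
D = n! is O(n!)

Therefore, the order from slowest to fastest is: E < B < C < A < D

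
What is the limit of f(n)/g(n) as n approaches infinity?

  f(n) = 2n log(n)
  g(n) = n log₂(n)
log(4)

Since 2n log(n) and n log₂(n) have the same growth rate (O(n log n)),
the ratio converges to a constant: log(4).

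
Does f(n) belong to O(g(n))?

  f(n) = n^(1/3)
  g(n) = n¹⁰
True

f(n) = n^(1/3) is O(n^(1/3)), and g(n) = n¹⁰ is O(n¹⁰).
Since O(n^(1/3)) ⊆ O(n¹⁰) (f grows no faster than g), f(n) = O(g(n)) is true.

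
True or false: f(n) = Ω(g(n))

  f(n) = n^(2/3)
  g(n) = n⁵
False

f(n) = n^(2/3) is O(n^(2/3)), and g(n) = n⁵ is O(n⁵).
Since O(n^(2/3)) grows slower than O(n⁵), f(n) = Ω(g(n)) is false.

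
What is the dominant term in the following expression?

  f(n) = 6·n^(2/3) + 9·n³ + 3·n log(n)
9·n³

Looking at each term:
  - 6·n^(2/3) is O(n^(2/3))
  - 9·n³ is O(n³)
  - 3·n log(n) is O(n log n)

The term 9·n³ (O(n³)) grows fastest and dominates all others.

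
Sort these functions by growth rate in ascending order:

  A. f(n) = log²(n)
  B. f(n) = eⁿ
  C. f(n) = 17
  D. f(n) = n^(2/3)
C < A < D < B

Comparing growth rates:
C = 17 is O(1)
A = log²(n) is O(log² n)
D = n^(2/3) is O(n^(2/3))
B = eⁿ is O(eⁿ)

Therefore, the order from slowest to fastest is: C < A < D < B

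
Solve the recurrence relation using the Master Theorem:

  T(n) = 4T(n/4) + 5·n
Θ(n log n)

Master Theorem: a = 4, b = 4, f(n) = 5·n.
Compute the critical exponent d = log₄(4) = 1.
Compare f(n) = Θ(n) against n^d:
  k = 1 = d, so f(n) = Θ(n^d) — Case 2.
  Work is balanced across levels: T(n) = Θ(n^d log n) = Θ(n log n).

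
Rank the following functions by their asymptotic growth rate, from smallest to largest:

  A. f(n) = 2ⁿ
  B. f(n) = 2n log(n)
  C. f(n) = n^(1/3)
C < B < A

Comparing growth rates:
C = n^(1/3) is O(n^(1/3))
B = 2n log(n) is O(n log n)
A = 2ⁿ is O(2ⁿ)

Therefore, the order from slowest to fastest is: C < B < A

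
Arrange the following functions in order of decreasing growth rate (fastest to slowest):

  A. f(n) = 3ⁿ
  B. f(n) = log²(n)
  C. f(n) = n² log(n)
A > C > B

Comparing growth rates:
A = 3ⁿ is O(3ⁿ)
C = n² log(n) is O(n² log n)
B = log²(n) is O(log² n)

Therefore, the order from fastest to slowest is: A > C > B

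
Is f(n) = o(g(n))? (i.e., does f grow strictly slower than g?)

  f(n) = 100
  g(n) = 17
False

f(n) = 100 is O(1), and g(n) = 17 is O(1).
Since they have the same growth rate, f(n) = o(g(n)) is false.
(f = o(g) requires f to grow strictly slower, not equal.)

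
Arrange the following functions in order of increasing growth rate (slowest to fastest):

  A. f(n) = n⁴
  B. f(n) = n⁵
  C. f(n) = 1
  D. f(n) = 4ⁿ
C < A < B < D

Comparing growth rates:
C = 1 is O(1)
A = n⁴ is O(n⁴)
B = n⁵ is O(n⁵)
D = 4ⁿ is O(4ⁿ)

Therefore, the order from slowest to fastest is: C < A < B < D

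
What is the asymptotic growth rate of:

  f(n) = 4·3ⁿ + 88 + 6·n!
Θ(n!)

Order the terms by growth rate: 88 ≺ 4·3ⁿ ≺ 6·n!.
The fastest-growing term 6·n! dominates as n → ∞; dropping its constant factor gives Θ(n!).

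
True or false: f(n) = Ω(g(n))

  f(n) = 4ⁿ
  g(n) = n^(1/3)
True

f(n) = 4ⁿ is O(4ⁿ), and g(n) = n^(1/3) is O(n^(1/3)).
Since O(4ⁿ) grows at least as fast as O(n^(1/3)), f(n) = Ω(g(n)) is true.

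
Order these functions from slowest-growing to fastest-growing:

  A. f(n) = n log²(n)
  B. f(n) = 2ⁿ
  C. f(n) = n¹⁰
A < C < B

Comparing growth rates:
A = n log²(n) is O(n log² n)
C = n¹⁰ is O(n¹⁰)
B = 2ⁿ is O(2ⁿ)

Therefore, the order from slowest to fastest is: A < C < B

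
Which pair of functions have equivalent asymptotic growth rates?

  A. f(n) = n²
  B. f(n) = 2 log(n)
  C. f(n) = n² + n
A and C

Examining each function:
  A. n² is O(n²)
  B. 2 log(n) is O(log n)
  C. n² + n is O(n²)

Functions A and C both have the same complexity class.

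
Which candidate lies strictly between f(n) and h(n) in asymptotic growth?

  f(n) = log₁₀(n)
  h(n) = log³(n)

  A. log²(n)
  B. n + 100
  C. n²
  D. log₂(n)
A

We need g(n) with log₁₀(n) = o(g(n)) and g(n) = o(log³(n)), i.e. O(log n) ≺ g ≺ O(log³ n).
Check each option:
  A. log²(n) — O(log² n) is strictly between O(log n) and O(log³ n) ✓
  B. n + 100 — O(n) does not grow strictly slower than h(n)
  C. n² — O(n²) does not grow strictly slower than h(n)
  D. log₂(n) — O(log n) does not grow strictly faster than f(n)

Only option A (log²(n)) lies strictly between.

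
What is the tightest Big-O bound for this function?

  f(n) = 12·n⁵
O(n⁵)

The dominant term in 12·n⁵ is 12·n⁵, which is Θ(n⁵).
Constants are absorbed, so the tightest bound is O(n⁵).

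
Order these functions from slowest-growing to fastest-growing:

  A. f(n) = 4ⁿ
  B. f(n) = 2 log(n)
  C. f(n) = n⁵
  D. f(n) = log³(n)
B < D < C < A

Comparing growth rates:
B = 2 log(n) is O(log n)
D = log³(n) is O(log³ n)
C = n⁵ is O(n⁵)
A = 4ⁿ is O(4ⁿ)

Therefore, the order from slowest to fastest is: B < D < C < A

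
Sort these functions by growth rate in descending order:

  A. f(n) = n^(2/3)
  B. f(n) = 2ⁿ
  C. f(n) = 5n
B > C > A

Comparing growth rates:
B = 2ⁿ is O(2ⁿ)
C = 5n is O(n)
A = n^(2/3) is O(n^(2/3))

Therefore, the order from fastest to slowest is: B > C > A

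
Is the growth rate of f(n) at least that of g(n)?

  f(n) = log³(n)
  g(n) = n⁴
False

f(n) = log³(n) is O(log³ n), and g(n) = n⁴ is O(n⁴).
Since O(log³ n) grows slower than O(n⁴), f(n) = Ω(g(n)) is false.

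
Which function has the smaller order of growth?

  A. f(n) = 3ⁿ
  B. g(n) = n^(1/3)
B

f(n) = 3ⁿ is O(3ⁿ), while g(n) = n^(1/3) is O(n^(1/3)).
Since O(n^(1/3)) grows slower than O(3ⁿ), g(n) is dominated.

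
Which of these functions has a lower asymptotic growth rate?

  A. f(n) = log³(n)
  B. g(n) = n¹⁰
A

f(n) = log³(n) is O(log³ n), while g(n) = n¹⁰ is O(n¹⁰).
Since O(log³ n) grows slower than O(n¹⁰), f(n) is dominated.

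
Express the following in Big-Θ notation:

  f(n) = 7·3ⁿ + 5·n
Θ(3ⁿ)

Order the terms by growth rate: 5·n ≺ 7·3ⁿ.
The fastest-growing term 7·3ⁿ dominates as n → ∞; dropping its constant factor gives Θ(3ⁿ).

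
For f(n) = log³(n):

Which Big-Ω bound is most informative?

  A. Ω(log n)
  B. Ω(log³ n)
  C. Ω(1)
B

f(n) = log³(n) is Ω(log³ n).
All listed options are valid Big-Ω bounds (lower bounds),
but Ω(log³ n) is the tightest (largest valid bound).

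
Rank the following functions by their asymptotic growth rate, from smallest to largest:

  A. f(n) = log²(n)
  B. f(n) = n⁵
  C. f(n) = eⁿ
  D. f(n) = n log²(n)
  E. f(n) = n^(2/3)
A < E < D < B < C

Comparing growth rates:
A = log²(n) is O(log² n)
E = n^(2/3) is O(n^(2/3))
D = n log²(n) is O(n log² n)
B = n⁵ is O(n⁵)
C = eⁿ is O(eⁿ)

Therefore, the order from slowest to fastest is: A < E < D < B < C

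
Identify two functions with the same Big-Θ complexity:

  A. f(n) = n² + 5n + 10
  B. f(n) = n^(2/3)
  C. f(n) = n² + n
A and C

Examining each function:
  A. n² + 5n + 10 is O(n²)
  B. n^(2/3) is O(n^(2/3))
  C. n² + n is O(n²)

Functions A and C both have the same complexity class.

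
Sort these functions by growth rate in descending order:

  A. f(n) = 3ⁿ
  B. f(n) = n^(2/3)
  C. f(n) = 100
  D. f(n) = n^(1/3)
A > B > D > C

Comparing growth rates:
A = 3ⁿ is O(3ⁿ)
B = n^(2/3) is O(n^(2/3))
D = n^(1/3) is O(n^(1/3))
C = 100 is O(1)

Therefore, the order from fastest to slowest is: A > B > D > C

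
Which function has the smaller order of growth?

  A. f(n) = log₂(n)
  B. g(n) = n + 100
A

f(n) = log₂(n) is O(log n), while g(n) = n + 100 is O(n).
Since O(log n) grows slower than O(n), f(n) is dominated.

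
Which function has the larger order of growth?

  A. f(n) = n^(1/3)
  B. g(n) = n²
B

f(n) = n^(1/3) is O(n^(1/3)), while g(n) = n² is O(n²).
Since O(n²) grows faster than O(n^(1/3)), g(n) dominates.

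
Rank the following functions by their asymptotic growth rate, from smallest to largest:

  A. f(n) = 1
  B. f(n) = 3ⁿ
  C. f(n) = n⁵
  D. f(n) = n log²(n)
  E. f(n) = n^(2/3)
A < E < D < C < B

Comparing growth rates:
A = 1 is O(1)
E = n^(2/3) is O(n^(2/3))
D = n log²(n) is O(n log² n)
C = n⁵ is O(n⁵)
B = 3ⁿ is O(3ⁿ)

Therefore, the order from slowest to fastest is: A < E < D < C < B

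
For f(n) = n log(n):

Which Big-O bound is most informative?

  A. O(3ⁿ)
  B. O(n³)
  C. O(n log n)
C

f(n) = n log(n) is O(n log n).
All listed options are valid Big-O bounds (upper bounds),
but O(n log n) is the tightest (smallest valid bound).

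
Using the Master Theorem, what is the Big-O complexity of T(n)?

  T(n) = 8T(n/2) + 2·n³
Θ(n³ log n)

Master Theorem: a = 8, b = 2, f(n) = 2·n³.
Compute the critical exponent d = log₂(8) = 3.
Compare f(n) = Θ(n³) against n^d:
  k = 3 = d, so f(n) = Θ(n^d) — Case 2.
  Work is balanced across levels: T(n) = Θ(n^d log n) = Θ(n³ log n).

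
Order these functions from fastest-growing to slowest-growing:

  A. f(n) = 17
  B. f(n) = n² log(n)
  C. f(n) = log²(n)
B > C > A

Comparing growth rates:
B = n² log(n) is O(n² log n)
C = log²(n) is O(log² n)
A = 17 is O(1)

Therefore, the order from fastest to slowest is: B > C > A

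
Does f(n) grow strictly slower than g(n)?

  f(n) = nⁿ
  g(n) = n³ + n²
False

f(n) = nⁿ is O(nⁿ), and g(n) = n³ + n² is O(n³).
Since O(nⁿ) grows faster than or equal to O(n³), f(n) = o(g(n)) is false.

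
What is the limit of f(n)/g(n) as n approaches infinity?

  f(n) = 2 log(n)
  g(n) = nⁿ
0

Since 2 log(n) (O(log n)) grows slower than nⁿ (O(nⁿ)),
the ratio f(n)/g(n) → 0 as n → ∞.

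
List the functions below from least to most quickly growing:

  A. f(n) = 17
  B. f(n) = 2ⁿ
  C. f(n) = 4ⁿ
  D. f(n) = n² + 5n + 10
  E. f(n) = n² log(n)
A < D < E < B < C

Comparing growth rates:
A = 17 is O(1)
D = n² + 5n + 10 is O(n²)
E = n² log(n) is O(n² log n)
B = 2ⁿ is O(2ⁿ)
C = 4ⁿ is O(4ⁿ)

Therefore, the order from slowest to fastest is: A < D < E < B < C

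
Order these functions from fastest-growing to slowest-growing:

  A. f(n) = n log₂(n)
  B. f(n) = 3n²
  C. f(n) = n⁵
C > B > A

Comparing growth rates:
C = n⁵ is O(n⁵)
B = 3n² is O(n²)
A = n log₂(n) is O(n log n)

Therefore, the order from fastest to slowest is: C > B > A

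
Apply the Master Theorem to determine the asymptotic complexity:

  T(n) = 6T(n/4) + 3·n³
Θ(n³)

Master Theorem: a = 6, b = 4, f(n) = 3·n³.
Compute the critical exponent d = log₄(6) = 1.292.
Compare f(n) = Θ(n³) against n^d:
  k = 3 > d = 1.292, so f(n) = Ω(n^(d+ε)) — Case 3.
  Regularity: a·(n/b)^3/n^3 = a/b^3 = 6/64 < 1 ✓.
  The top-level work dominates: T(n) = Θ(f(n)) = Θ(n³).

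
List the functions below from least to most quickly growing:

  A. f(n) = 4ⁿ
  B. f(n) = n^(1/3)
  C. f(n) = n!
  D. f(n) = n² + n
B < D < A < C

Comparing growth rates:
B = n^(1/3) is O(n^(1/3))
D = n² + n is O(n²)
A = 4ⁿ is O(4ⁿ)
C = n! is O(n!)

Therefore, the order from slowest to fastest is: B < D < A < C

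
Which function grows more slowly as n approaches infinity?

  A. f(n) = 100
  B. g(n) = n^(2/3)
A

f(n) = 100 is O(1), while g(n) = n^(2/3) is O(n^(2/3)).
Since O(1) grows slower than O(n^(2/3)), f(n) is dominated.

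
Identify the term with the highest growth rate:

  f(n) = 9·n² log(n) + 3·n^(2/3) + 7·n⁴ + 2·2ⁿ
2·2ⁿ

Looking at each term:
  - 9·n² log(n) is O(n² log n)
  - 3·n^(2/3) is O(n^(2/3))
  - 7·n⁴ is O(n⁴)
  - 2·2ⁿ is O(2ⁿ)

The term 2·2ⁿ (O(2ⁿ)) grows fastest and dominates all others.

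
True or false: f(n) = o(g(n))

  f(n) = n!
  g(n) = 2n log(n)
False

f(n) = n! is O(n!), and g(n) = 2n log(n) is O(n log n).
Since O(n!) grows faster than or equal to O(n log n), f(n) = o(g(n)) is false.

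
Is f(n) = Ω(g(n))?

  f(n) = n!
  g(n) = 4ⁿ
True

f(n) = n! is O(n!), and g(n) = 4ⁿ is O(4ⁿ).
Since O(n!) grows at least as fast as O(4ⁿ), f(n) = Ω(g(n)) is true.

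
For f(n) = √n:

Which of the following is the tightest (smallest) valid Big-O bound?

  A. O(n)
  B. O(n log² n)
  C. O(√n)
C

f(n) = √n is O(√n).
All listed options are valid Big-O bounds (upper bounds),
but O(√n) is the tightest (smallest valid bound).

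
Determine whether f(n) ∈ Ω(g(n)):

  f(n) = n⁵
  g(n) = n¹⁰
False

f(n) = n⁵ is O(n⁵), and g(n) = n¹⁰ is O(n¹⁰).
Since O(n⁵) grows slower than O(n¹⁰), f(n) = Ω(g(n)) is false.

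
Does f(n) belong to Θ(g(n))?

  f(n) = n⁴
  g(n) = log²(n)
False

f(n) = n⁴ is O(n⁴), and g(n) = log²(n) is O(log² n).
Since they have different growth rates, f(n) = Θ(g(n)) is false.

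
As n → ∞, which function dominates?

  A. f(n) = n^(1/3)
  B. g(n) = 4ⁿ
B

f(n) = n^(1/3) is O(n^(1/3)), while g(n) = 4ⁿ is O(4ⁿ).
Since O(4ⁿ) grows faster than O(n^(1/3)), g(n) dominates.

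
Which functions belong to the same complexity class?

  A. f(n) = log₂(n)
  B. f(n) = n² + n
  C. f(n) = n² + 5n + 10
B and C

Examining each function:
  A. log₂(n) is O(log n)
  B. n² + n is O(n²)
  C. n² + 5n + 10 is O(n²)

Functions B and C both have the same complexity class.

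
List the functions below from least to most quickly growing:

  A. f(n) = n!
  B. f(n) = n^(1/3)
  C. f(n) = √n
B < C < A

Comparing growth rates:
B = n^(1/3) is O(n^(1/3))
C = √n is O(√n)
A = n! is O(n!)

Therefore, the order from slowest to fastest is: B < C < A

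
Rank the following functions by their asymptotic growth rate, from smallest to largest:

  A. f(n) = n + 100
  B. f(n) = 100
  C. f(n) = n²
B < A < C

Comparing growth rates:
B = 100 is O(1)
A = n + 100 is O(n)
C = n² is O(n²)

Therefore, the order from slowest to fastest is: B < A < C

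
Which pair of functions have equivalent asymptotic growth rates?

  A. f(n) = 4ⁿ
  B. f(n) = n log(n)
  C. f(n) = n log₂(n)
B and C

Examining each function:
  A. 4ⁿ is O(4ⁿ)
  B. n log(n) is O(n log n)
  C. n log₂(n) is O(n log n)

Functions B and C both have the same complexity class.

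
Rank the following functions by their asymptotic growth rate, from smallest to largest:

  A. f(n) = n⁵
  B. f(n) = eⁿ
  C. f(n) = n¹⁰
A < C < B

Comparing growth rates:
A = n⁵ is O(n⁵)
C = n¹⁰ is O(n¹⁰)
B = eⁿ is O(eⁿ)

Therefore, the order from slowest to fastest is: A < C < B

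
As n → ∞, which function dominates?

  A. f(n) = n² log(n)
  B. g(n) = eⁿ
B

f(n) = n² log(n) is O(n² log n), while g(n) = eⁿ is O(eⁿ).
Since O(eⁿ) grows faster than O(n² log n), g(n) dominates.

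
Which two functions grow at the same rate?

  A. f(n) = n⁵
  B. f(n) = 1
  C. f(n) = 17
B and C

Examining each function:
  A. n⁵ is O(n⁵)
  B. 1 is O(1)
  C. 17 is O(1)

Functions B and C both have the same complexity class.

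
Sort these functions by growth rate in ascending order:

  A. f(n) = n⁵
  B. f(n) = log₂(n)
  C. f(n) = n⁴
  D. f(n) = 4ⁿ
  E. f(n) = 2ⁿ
B < C < A < E < D

Comparing growth rates:
B = log₂(n) is O(log n)
C = n⁴ is O(n⁴)
A = n⁵ is O(n⁵)
E = 2ⁿ is O(2ⁿ)
D = 4ⁿ is O(4ⁿ)

Therefore, the order from slowest to fastest is: B < C < A < E < D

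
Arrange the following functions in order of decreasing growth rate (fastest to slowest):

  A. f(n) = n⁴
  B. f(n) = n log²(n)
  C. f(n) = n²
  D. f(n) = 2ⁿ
D > A > C > B

Comparing growth rates:
D = 2ⁿ is O(2ⁿ)
A = n⁴ is O(n⁴)
C = n² is O(n²)
B = n log²(n) is O(n log² n)

Therefore, the order from fastest to slowest is: D > A > C > B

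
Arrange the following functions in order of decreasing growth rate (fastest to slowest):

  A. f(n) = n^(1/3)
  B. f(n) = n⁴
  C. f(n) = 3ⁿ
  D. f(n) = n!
D > C > B > A

Comparing growth rates:
D = n! is O(n!)
C = 3ⁿ is O(3ⁿ)
B = n⁴ is O(n⁴)
A = n^(1/3) is O(n^(1/3))

Therefore, the order from fastest to slowest is: D > C > B > A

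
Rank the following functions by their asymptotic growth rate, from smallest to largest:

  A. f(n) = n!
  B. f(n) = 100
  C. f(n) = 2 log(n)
B < C < A

Comparing growth rates:
B = 100 is O(1)
C = 2 log(n) is O(log n)
A = n! is O(n!)

Therefore, the order from slowest to fastest is: B < C < A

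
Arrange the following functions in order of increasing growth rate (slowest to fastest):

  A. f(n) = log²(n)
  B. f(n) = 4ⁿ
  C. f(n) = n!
A < B < C

Comparing growth rates:
A = log²(n) is O(log² n)
B = 4ⁿ is O(4ⁿ)
C = n! is O(n!)

Therefore, the order from slowest to fastest is: A < B < C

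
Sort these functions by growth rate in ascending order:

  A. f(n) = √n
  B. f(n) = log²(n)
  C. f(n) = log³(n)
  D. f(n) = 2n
B < C < A < D

Comparing growth rates:
B = log²(n) is O(log² n)
C = log³(n) is O(log³ n)
A = √n is O(√n)
D = 2n is O(n)

Therefore, the order from slowest to fastest is: B < C < A < D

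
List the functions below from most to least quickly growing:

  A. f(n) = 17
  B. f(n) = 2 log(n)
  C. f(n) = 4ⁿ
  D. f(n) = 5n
C > D > B > A

Comparing growth rates:
C = 4ⁿ is O(4ⁿ)
D = 5n is O(n)
B = 2 log(n) is O(log n)
A = 17 is O(1)

Therefore, the order from fastest to slowest is: C > D > B > A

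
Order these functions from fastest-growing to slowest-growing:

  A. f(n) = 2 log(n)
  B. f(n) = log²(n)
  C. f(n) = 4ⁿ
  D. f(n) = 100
C > B > A > D

Comparing growth rates:
C = 4ⁿ is O(4ⁿ)
B = log²(n) is O(log² n)
A = 2 log(n) is O(log n)
D = 100 is O(1)

Therefore, the order from fastest to slowest is: C > B > A > D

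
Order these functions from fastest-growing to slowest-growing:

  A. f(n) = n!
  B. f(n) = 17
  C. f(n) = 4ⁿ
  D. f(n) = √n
A > C > D > B

Comparing growth rates:
A = n! is O(n!)
C = 4ⁿ is O(4ⁿ)
D = √n is O(√n)
B = 17 is O(1)

Therefore, the order from fastest to slowest is: A > C > D > B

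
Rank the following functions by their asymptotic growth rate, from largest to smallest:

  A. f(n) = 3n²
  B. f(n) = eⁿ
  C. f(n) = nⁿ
C > B > A

Comparing growth rates:
C = nⁿ is O(nⁿ)
B = eⁿ is O(eⁿ)
A = 3n² is O(n²)

Therefore, the order from fastest to slowest is: C > B > A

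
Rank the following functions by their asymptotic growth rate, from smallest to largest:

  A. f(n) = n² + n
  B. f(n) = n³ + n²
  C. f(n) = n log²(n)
C < A < B

Comparing growth rates:
C = n log²(n) is O(n log² n)
A = n² + n is O(n²)
B = n³ + n² is O(n³)

Therefore, the order from slowest to fastest is: C < A < B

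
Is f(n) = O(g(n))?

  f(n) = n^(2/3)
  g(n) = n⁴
True

f(n) = n^(2/3) is O(n^(2/3)), and g(n) = n⁴ is O(n⁴).
Since O(n^(2/3)) ⊆ O(n⁴) (f grows no faster than g), f(n) = O(g(n)) is true.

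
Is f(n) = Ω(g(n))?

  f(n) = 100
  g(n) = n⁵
False

f(n) = 100 is O(1), and g(n) = n⁵ is O(n⁵).
Since O(1) grows slower than O(n⁵), f(n) = Ω(g(n)) is false.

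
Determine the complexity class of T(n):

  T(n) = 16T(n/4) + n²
Θ(n² log n)

Master Theorem: a = 16, b = 4, f(n) = n².
Compute the critical exponent d = log₄(16) = 2.
Compare f(n) = Θ(n²) against n^d:
  k = 2 = d, so f(n) = Θ(n^d) — Case 2.
  Work is balanced across levels: T(n) = Θ(n^d log n) = Θ(n² log n).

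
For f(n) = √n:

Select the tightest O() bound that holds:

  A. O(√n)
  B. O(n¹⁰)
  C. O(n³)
A

f(n) = √n is O(√n).
All listed options are valid Big-O bounds (upper bounds),
but O(√n) is the tightest (smallest valid bound).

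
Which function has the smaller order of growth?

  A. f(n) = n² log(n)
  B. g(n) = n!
A

f(n) = n² log(n) is O(n² log n), while g(n) = n! is O(n!).
Since O(n² log n) grows slower than O(n!), f(n) is dominated.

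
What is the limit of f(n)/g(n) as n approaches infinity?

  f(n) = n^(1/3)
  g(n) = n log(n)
0

Since n^(1/3) (O(n^(1/3))) grows slower than n log(n) (O(n log n)),
the ratio f(n)/g(n) → 0 as n → ∞.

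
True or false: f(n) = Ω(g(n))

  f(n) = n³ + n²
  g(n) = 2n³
True

f(n) = n³ + n² and g(n) = 2n³ are both O(n³).
Big-Ω permits equal growth rates (f ≥ c·g for some c > 0), so f(n) = Ω(g(n)) is true.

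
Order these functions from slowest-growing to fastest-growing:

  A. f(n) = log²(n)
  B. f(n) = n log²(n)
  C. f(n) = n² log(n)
A < B < C

Comparing growth rates:
A = log²(n) is O(log² n)
B = n log²(n) is O(n log² n)
C = n² log(n) is O(n² log n)

Therefore, the order from slowest to fastest is: A < B < C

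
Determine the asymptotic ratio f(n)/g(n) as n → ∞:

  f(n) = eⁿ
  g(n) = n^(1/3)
∞

Since eⁿ (O(eⁿ)) grows faster than n^(1/3) (O(n^(1/3))),
the ratio f(n)/g(n) → ∞ as n → ∞.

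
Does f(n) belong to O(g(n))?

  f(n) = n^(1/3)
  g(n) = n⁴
True

f(n) = n^(1/3) is O(n^(1/3)), and g(n) = n⁴ is O(n⁴).
Since O(n^(1/3)) ⊆ O(n⁴) (f grows no faster than g), f(n) = O(g(n)) is true.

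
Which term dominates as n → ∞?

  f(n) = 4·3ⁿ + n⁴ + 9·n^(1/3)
4·3ⁿ

Looking at each term:
  - 4·3ⁿ is O(3ⁿ)
  - n⁴ is O(n⁴)
  - 9·n^(1/3) is O(n^(1/3))

The term 4·3ⁿ (O(3ⁿ)) grows fastest and dominates all others.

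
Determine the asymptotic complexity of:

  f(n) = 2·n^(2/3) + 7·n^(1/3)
O(n^(2/3))

The dominant term in 2·n^(2/3) + 7·n^(1/3) is 2·n^(2/3), which is Θ(n^(2/3)).
Lower-order terms (7·n^(1/3)) are asymptotically negligible.
Constants are absorbed, so the tightest bound is O(n^(2/3)).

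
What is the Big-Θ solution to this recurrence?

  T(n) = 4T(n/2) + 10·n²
Θ(n² log n)

Master Theorem: a = 4, b = 2, f(n) = 10·n².
Compute the critical exponent d = log₂(4) = 2.
Compare f(n) = Θ(n²) against n^d:
  k = 2 = d, so f(n) = Θ(n^d) — Case 2.
  Work is balanced across levels: T(n) = Θ(n^d log n) = Θ(n² log n).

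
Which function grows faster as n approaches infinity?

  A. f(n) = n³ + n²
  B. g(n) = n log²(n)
A

f(n) = n³ + n² is O(n³), while g(n) = n log²(n) is O(n log² n).
Since O(n³) grows faster than O(n log² n), f(n) dominates.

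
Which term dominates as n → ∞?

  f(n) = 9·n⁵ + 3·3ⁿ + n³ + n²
3·3ⁿ

Looking at each term:
  - 9·n⁵ is O(n⁵)
  - 3·3ⁿ is O(3ⁿ)
  - n³ is O(n³)
  - n² is O(n²)

The term 3·3ⁿ (O(3ⁿ)) grows fastest and dominates all others.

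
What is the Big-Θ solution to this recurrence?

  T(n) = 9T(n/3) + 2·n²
Θ(n² log n)

Master Theorem: a = 9, b = 3, f(n) = 2·n².
Compute the critical exponent d = log₃(9) = 2.
Compare f(n) = Θ(n²) against n^d:
  k = 2 = d, so f(n) = Θ(n^d) — Case 2.
  Work is balanced across levels: T(n) = Θ(n^d log n) = Θ(n² log n).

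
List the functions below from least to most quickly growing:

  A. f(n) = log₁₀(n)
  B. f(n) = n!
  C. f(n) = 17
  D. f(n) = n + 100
C < A < D < B

Comparing growth rates:
C = 17 is O(1)
A = log₁₀(n) is O(log n)
D = n + 100 is O(n)
B = n! is O(n!)

Therefore, the order from slowest to fastest is: C < A < D < B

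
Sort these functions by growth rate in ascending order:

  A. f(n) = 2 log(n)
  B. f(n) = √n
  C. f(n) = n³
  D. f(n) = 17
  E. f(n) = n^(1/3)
D < A < E < B < C

Comparing growth rates:
D = 17 is O(1)
A = 2 log(n) is O(log n)
E = n^(1/3) is O(n^(1/3))
B = √n is O(√n)
C = n³ is O(n³)

Therefore, the order from slowest to fastest is: D < A < E < B < C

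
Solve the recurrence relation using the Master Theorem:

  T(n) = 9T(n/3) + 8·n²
Θ(n² log n)

Master Theorem: a = 9, b = 3, f(n) = 8·n².
Compute the critical exponent d = log₃(9) = 2.
Compare f(n) = Θ(n²) against n^d:
  k = 2 = d, so f(n) = Θ(n^d) — Case 2.
  Work is balanced across levels: T(n) = Θ(n^d log n) = Θ(n² log n).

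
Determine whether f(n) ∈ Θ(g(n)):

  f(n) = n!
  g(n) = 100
False

f(n) = n! is O(n!), and g(n) = 100 is O(1).
Since they have different growth rates, f(n) = Θ(g(n)) is false.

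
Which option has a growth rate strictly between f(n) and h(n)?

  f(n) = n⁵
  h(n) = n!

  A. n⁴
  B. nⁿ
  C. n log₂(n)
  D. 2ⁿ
D

We need g(n) with n⁵ = o(g(n)) and g(n) = o(n!), i.e. O(n⁵) ≺ g ≺ O(n!).
Check each option:
  A. n⁴ — O(n⁴) does not grow strictly faster than f(n)
  B. nⁿ — O(nⁿ) does not grow strictly slower than h(n)
  C. n log₂(n) — O(n log n) does not grow strictly faster than f(n)
  D. 2ⁿ — O(2ⁿ) is strictly between O(n⁵) and O(n!) ✓

Only option D (2ⁿ) lies strictly between.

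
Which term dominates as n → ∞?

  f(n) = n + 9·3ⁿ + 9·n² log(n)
9·3ⁿ

Looking at each term:
  - n is O(n)
  - 9·3ⁿ is O(3ⁿ)
  - 9·n² log(n) is O(n² log n)

The term 9·3ⁿ (O(3ⁿ)) grows fastest and dominates all others.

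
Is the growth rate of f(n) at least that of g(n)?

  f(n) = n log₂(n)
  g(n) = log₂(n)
True

f(n) = n log₂(n) is O(n log n), and g(n) = log₂(n) is O(log n).
Since O(n log n) grows at least as fast as O(log n), f(n) = Ω(g(n)) is true.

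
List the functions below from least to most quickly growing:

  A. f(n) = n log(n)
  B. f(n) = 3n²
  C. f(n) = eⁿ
A < B < C

Comparing growth rates:
A = n log(n) is O(n log n)
B = 3n² is O(n²)
C = eⁿ is O(eⁿ)

Therefore, the order from slowest to fastest is: A < B < C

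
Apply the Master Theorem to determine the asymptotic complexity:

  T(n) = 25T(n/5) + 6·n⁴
Θ(n⁴)

Master Theorem: a = 25, b = 5, f(n) = 6·n⁴.
Compute the critical exponent d = log₅(25) = 2.
Compare f(n) = Θ(n⁴) against n^d:
  k = 4 > d = 2, so f(n) = Ω(n^(d+ε)) — Case 3.
  Regularity: a·(n/b)^4/n^4 = a/b^4 = 25/625 < 1 ✓.
  The top-level work dominates: T(n) = Θ(f(n)) = Θ(n⁴).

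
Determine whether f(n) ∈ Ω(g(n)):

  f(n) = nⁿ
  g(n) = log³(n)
True

f(n) = nⁿ is O(nⁿ), and g(n) = log³(n) is O(log³ n).
Since O(nⁿ) grows at least as fast as O(log³ n), f(n) = Ω(g(n)) is true.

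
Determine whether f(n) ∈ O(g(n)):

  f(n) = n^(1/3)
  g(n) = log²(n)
False

f(n) = n^(1/3) is O(n^(1/3)), and g(n) = log²(n) is O(log² n).
Since O(n^(1/3)) grows faster than O(log² n), f(n) = O(g(n)) is false.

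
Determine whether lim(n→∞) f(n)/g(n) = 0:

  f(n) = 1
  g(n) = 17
False

f(n) = 1 is O(1), and g(n) = 17 is O(1).
Since they have the same growth rate, f(n) = o(g(n)) is false.
(f = o(g) requires f to grow strictly slower, not equal.)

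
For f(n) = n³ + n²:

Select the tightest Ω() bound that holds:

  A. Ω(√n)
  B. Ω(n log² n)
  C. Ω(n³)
C

f(n) = n³ + n² is Ω(n³).
All listed options are valid Big-Ω bounds (lower bounds),
but Ω(n³) is the tightest (largest valid bound).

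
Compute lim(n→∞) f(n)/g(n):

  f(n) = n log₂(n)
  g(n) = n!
0

Since n log₂(n) (O(n log n)) grows slower than n! (O(n!)),
the ratio f(n)/g(n) → 0 as n → ∞.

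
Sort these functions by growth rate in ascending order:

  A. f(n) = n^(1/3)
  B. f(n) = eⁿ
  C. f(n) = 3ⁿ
A < B < C

Comparing growth rates:
A = n^(1/3) is O(n^(1/3))
B = eⁿ is O(eⁿ)
C = 3ⁿ is O(3ⁿ)

Therefore, the order from slowest to fastest is: A < B < C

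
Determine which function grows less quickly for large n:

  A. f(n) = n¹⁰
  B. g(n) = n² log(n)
B

f(n) = n¹⁰ is O(n¹⁰), while g(n) = n² log(n) is O(n² log n).
Since O(n² log n) grows slower than O(n¹⁰), g(n) is dominated.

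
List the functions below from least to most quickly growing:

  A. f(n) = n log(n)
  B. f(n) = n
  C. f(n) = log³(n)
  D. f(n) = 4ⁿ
C < B < A < D

Comparing growth rates:
C = log³(n) is O(log³ n)
B = n is O(n)
A = n log(n) is O(n log n)
D = 4ⁿ is O(4ⁿ)

Therefore, the order from slowest to fastest is: C < B < A < D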